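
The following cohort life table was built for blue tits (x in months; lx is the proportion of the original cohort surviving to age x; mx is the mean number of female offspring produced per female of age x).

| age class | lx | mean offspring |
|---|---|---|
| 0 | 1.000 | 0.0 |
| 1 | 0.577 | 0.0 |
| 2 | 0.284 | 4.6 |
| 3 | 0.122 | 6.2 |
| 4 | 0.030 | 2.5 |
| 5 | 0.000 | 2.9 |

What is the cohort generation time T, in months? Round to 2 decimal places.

lx·mx: 0, 0, 1.3064, 0.7564, 0.075, 0 → R0 = 2.1378
x·lx·mx: 0, 0, 2.6128, 2.2692, 0.3, 0 → Σ = 5.182
T = 5.182 / 2.1378 = 2.423987… → 2.42

2.42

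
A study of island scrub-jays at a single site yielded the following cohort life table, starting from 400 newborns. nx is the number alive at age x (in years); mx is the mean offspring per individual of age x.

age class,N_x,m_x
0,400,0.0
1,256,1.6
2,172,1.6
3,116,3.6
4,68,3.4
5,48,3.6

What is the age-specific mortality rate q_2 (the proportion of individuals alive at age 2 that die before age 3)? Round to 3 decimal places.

lx = nx/n0 = nx/400: 1, 0.64, 0.43, 0.29, 0.17, 0.12
q_2 = (l_2 − l_3) / l_2 = (0.43 − 0.29) / 0.43
     = 0.14 / 0.43 = 0.325581… → 0.326

0.326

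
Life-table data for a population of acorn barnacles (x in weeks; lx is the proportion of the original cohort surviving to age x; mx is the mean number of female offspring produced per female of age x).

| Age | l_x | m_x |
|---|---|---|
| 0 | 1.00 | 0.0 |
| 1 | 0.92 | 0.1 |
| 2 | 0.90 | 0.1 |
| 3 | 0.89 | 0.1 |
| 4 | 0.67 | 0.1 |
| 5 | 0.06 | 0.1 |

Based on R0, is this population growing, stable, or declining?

declining

R0 = Σ lx·mx = 0 + 0.092 + 0.09 + 0.089 + 0.067 + 0.006 = 0.344
R0 < 1, so the population is declining.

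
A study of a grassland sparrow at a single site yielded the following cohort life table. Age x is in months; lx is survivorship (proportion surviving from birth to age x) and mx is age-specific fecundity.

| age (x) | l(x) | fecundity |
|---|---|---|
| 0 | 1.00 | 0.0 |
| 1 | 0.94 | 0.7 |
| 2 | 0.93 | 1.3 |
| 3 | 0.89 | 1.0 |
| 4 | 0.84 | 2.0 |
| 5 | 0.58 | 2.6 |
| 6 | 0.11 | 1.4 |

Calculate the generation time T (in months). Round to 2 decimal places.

lx·mx: 0, 0.658, 1.209, 0.89, 1.68, 1.508, 0.154 → R0 = 6.099
x·lx·mx: 0, 0.658, 2.418, 2.67, 6.72, 7.54, 0.924 → Σ = 20.93
T = 20.93 / 6.099 = 3.43171… → 3.43

3.43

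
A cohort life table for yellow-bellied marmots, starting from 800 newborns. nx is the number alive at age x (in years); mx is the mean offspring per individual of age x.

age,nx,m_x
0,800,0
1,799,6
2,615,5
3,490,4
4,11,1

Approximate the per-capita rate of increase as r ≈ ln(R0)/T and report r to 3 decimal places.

lx = nx/n0 = nx/800: 1, 0.99875, 0.76875, 0.6125, 0.01375
R0 = Σ lx·mx = 0 + 5.9925 + 3.84375 + 2.45 + 0.01375 = 12.3
Σ x·lx·mx = 21.085; T = 21.085/12.3 = 1.71423…
r ≈ ln(R0)/T = ln(12.3)/1.71423… = 1.46398… → 1.464

1.464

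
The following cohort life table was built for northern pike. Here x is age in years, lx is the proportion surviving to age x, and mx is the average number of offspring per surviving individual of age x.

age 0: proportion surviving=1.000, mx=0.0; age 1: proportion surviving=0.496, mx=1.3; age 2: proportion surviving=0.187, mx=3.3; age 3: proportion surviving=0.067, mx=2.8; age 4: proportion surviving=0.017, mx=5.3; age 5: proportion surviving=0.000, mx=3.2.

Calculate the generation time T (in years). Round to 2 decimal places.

lx·mx: 0, 0.6448, 0.6171, 0.1876, 0.0901, 0 → R0 = 1.5396
x·lx·mx: 0, 0.6448, 1.2342, 0.5628, 0.3604, 0 → Σ = 2.8022
T = 2.8022 / 1.5396 = 1.820083… → 1.82

1.82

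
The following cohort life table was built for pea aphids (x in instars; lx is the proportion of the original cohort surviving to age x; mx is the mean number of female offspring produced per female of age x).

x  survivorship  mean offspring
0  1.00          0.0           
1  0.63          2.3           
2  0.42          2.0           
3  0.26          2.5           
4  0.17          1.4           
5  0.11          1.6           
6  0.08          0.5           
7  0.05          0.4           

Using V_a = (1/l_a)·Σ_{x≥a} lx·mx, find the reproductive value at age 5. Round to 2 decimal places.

2.15

lx·mx for x ≥ 5: 0.176, 0.04, 0.02 → sum = 0.236
V_5 = 0.236 / l_5 = 0.236 / 0.11 = 2.145455… → 2.15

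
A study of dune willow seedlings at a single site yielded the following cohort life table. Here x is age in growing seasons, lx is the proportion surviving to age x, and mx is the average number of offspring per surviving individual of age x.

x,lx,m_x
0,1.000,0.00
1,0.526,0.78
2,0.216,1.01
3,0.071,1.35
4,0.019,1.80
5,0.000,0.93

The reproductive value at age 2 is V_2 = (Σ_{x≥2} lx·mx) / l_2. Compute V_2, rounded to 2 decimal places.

1.61

lx·mx for x ≥ 2: 0.21816, 0.09585, 0.0342, 0 → sum = 0.34821
V_2 = 0.34821 / l_2 = 0.34821 / 0.216 = 1.612083… → 1.61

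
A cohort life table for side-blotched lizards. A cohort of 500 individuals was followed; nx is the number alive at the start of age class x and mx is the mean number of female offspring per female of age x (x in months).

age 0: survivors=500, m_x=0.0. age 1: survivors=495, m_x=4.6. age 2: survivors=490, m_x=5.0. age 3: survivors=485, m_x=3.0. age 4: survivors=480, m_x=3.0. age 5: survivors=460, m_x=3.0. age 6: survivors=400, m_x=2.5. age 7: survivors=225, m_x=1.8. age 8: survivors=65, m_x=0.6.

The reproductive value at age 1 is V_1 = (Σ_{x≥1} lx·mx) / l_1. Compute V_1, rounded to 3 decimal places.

lx = nx/n0 = nx/500: 1, 0.99, 0.98, 0.97, 0.96, 0.92, 0.8, 0.45, 0.13
lx·mx for x ≥ 1: 4.554, 4.9, 2.91, 2.88, 2.76, 2, 0.81, 0.078 → sum = 20.892
V_1 = 20.892 / l_1 = 20.892 / 0.99 = 21.10303… → 21.103

21.103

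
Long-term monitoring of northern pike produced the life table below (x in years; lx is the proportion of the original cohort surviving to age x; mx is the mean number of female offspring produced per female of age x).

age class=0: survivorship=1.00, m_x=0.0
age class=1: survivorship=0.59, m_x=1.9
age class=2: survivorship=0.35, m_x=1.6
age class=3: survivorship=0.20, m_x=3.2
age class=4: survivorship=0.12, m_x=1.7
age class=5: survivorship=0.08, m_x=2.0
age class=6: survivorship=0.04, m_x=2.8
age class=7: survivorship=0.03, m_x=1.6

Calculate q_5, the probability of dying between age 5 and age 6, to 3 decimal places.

q_5 = (l_5 − l_6) / l_5 = (0.08 − 0.04) / 0.08
     = 0.04 / 0.08 = 0.5 → 0.500

0.500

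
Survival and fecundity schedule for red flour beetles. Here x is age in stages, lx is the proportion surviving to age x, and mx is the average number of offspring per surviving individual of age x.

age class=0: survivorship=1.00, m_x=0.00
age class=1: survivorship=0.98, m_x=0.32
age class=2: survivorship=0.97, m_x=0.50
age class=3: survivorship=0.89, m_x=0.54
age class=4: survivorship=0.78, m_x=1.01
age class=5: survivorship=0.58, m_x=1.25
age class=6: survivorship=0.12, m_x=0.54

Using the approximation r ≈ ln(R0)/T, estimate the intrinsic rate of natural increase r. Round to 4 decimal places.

0.3032

R0 = Σ lx·mx = 0 + 0.3136 + 0.485 + 0.4806 + 0.7878 + 0.725 + 0.0648 = 2.8568
Σ x·lx·mx = 9.8904; T = 9.8904/2.8568 = 3.46206…
r ≈ ln(R0)/T = ln(2.8568)/3.46206… = 0.303202… → 0.3032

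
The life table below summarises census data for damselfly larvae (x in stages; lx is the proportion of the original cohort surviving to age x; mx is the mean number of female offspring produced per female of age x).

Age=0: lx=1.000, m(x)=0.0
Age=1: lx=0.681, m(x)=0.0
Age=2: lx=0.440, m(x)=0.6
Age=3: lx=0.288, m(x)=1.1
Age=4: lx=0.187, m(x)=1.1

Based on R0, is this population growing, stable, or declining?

R0 = Σ lx·mx = 0 + 0 + 0.264 + 0.3168 + 0.2057 = 0.7865
R0 < 1, so the population is declining.

declining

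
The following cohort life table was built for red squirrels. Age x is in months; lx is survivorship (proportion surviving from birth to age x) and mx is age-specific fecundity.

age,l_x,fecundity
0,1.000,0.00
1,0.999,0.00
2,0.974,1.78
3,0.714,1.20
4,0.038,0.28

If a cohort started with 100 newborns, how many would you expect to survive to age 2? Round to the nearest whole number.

97

Expected survivors = N0 · l_2 = 100 × 0.974 = 97.4 → 97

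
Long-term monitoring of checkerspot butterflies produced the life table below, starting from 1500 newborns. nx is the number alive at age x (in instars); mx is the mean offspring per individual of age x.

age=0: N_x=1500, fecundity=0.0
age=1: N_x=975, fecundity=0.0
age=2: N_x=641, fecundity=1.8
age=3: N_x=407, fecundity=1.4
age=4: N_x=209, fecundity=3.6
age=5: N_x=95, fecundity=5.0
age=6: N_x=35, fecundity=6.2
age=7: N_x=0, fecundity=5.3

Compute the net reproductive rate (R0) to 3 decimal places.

lx = nx/n0 = nx/1500: 1, 0.65, 0.42733…, 0.27133…, 0.13933…, 0.06333…, 0.02333…, 0
lx·mx by age: 0, 0, 0.7692…, 0.379867…, 0.5016…, 0.316667…, 0.144667…, 0
R0 = Σ lx·mx = 2.112… → 2.112

2.112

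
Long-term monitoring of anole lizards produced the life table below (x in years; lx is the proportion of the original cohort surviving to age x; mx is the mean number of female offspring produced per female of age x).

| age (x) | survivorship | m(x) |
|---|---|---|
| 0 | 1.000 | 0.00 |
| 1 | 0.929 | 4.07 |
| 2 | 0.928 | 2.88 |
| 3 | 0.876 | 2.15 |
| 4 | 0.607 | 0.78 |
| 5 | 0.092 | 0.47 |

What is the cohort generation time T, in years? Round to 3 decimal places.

lx·mx: 0, 3.78103, 2.67264, 1.8834, 0.47346, 0.04324 → R0 = 8.85377
x·lx·mx: 0, 3.78103, 5.34528, 5.6502, 1.89384, 0.2162 → Σ = 16.88655
T = 16.88655 / 8.85377 = 1.907272… → 1.907

1.907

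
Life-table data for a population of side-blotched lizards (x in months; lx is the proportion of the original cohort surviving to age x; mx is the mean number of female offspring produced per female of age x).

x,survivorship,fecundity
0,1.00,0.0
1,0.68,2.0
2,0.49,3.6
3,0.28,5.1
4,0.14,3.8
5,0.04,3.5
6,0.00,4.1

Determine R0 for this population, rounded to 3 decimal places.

lx·mx by age: 0, 1.36, 1.764, 1.428, 0.532, 0.14, 0
R0 = Σ lx·mx = 5.224 → 5.224

5.224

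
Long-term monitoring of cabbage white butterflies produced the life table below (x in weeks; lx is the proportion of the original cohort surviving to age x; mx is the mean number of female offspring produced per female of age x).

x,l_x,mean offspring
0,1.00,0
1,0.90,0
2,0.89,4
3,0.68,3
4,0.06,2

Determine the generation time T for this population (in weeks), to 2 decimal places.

2.40

lx·mx: 0, 0, 3.56, 2.04, 0.12 → R0 = 5.72
x·lx·mx: 0, 0, 7.12, 6.12, 0.48 → Σ = 13.72
T = 13.72 / 5.72 = 2.398601… → 2.40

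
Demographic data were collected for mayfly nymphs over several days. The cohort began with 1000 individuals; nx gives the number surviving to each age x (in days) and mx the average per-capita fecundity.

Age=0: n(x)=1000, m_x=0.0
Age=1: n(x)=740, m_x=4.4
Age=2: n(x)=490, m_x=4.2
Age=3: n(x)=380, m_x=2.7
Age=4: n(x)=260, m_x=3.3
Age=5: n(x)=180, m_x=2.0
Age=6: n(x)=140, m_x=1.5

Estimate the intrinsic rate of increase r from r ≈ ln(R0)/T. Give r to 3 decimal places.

lx = nx/n0 = nx/1000: 1, 0.74, 0.49, 0.38, 0.26, 0.18, 0.14
R0 = Σ lx·mx = 0 + 3.256 + 2.058 + 1.026 + 0.858 + 0.36 + 0.21 = 7.768
Σ x·lx·mx = 16.942; T = 16.942/7.768 = 2.181…
r ≈ ln(R0)/T = ln(7.768)/2.181… = 0.93994… → 0.940

0.940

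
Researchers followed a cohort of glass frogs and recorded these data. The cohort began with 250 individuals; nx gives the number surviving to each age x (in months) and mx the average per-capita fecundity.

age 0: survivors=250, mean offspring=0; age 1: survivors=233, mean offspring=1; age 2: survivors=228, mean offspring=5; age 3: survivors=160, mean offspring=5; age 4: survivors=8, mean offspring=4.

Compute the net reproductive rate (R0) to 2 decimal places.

lx = nx/n0 = nx/250: 1, 0.932, 0.912, 0.64, 0.032
lx·mx by age: 0, 0.932, 4.56, 3.2, 0.128
R0 = Σ lx·mx = 8.82 → 8.82

8.82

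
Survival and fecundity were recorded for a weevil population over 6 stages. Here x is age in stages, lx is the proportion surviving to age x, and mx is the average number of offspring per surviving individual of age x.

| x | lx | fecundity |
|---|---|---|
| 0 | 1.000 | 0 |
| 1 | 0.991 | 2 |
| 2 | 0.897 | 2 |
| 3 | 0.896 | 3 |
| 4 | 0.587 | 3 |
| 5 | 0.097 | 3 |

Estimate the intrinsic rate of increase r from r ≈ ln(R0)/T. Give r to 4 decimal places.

R0 = Σ lx·mx = 0 + 1.982 + 1.794 + 2.688 + 1.761 + 0.291 = 8.516
Σ x·lx·mx = 22.133; T = 22.133/8.516 = 2.59899…
r ≈ ln(R0)/T = ln(8.516)/2.59899… = 0.824146… → 0.8241

0.8241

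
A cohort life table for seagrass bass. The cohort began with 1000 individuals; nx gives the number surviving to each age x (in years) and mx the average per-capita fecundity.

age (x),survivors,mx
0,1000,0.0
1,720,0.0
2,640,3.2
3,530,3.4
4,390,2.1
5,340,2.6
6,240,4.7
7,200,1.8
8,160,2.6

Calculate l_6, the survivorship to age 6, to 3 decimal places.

0.240

l_6 = n_6/n_0 = 240/1000 = 0.24 → 0.240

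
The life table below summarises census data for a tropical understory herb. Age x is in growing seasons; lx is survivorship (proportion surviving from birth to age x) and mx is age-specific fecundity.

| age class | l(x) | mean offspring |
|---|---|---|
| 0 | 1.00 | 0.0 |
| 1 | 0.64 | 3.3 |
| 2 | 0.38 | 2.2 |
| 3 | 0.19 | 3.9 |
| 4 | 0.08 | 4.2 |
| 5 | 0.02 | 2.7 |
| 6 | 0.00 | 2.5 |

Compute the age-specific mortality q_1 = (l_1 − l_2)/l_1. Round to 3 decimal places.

0.406

q_1 = (l_1 − l_2) / l_1 = (0.64 − 0.38) / 0.64
     = 0.26 / 0.64 = 0.40625 → 0.406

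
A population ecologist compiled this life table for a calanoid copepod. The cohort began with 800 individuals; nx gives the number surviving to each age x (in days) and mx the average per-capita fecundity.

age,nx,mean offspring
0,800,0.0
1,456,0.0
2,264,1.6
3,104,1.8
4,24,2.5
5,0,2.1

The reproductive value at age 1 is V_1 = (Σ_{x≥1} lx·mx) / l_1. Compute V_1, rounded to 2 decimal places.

1.47

lx = nx/n0 = nx/800: 1, 0.57, 0.33, 0.13, 0.03, 0
lx·mx for x ≥ 1: 0, 0.528, 0.234, 0.075, 0 → sum = 0.837
V_1 = 0.837 / l_1 = 0.837 / 0.57 = 1.468421… → 1.47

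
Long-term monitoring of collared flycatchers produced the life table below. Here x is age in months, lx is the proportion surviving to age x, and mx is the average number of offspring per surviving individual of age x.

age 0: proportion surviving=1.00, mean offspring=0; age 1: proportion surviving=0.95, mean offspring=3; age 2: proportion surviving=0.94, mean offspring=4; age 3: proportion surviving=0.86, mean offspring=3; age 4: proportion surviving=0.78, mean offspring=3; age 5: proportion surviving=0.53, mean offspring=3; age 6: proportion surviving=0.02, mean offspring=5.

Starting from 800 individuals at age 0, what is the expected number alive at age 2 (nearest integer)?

Expected survivors = N0 · l_2 = 800 × 0.94 = 752 → 752

752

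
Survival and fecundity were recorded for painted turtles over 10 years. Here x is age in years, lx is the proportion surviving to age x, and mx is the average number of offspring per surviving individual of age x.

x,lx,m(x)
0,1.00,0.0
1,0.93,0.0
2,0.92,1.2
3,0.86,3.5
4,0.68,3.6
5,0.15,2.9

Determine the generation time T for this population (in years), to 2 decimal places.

lx·mx: 0, 0, 1.104, 3.01, 2.448, 0.435 → R0 = 6.997
x·lx·mx: 0, 0, 2.208, 9.03, 9.792, 2.175 → Σ = 23.205
T = 23.205 / 6.997 = 3.316421… → 3.32

3.32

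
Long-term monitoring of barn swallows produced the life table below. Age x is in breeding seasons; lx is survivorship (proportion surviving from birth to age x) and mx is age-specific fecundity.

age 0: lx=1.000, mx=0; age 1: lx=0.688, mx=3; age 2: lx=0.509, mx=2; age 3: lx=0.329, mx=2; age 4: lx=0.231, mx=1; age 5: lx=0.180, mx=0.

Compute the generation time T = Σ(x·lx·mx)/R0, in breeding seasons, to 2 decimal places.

lx·mx: 0, 2.064, 1.018, 0.658, 0.231, 0 → R0 = 3.971
x·lx·mx: 0, 2.064, 2.036, 1.974, 0.924, 0 → Σ = 6.998
T = 6.998 / 3.971 = 1.762277… → 1.76

1.76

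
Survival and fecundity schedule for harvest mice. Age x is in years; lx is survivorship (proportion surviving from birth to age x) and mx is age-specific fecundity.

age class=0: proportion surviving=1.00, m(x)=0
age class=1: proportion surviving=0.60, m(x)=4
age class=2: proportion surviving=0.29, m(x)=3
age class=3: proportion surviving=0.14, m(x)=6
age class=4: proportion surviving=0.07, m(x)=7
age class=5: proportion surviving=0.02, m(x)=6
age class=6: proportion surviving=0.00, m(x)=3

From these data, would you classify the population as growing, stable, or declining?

growing

R0 = Σ lx·mx = 0 + 2.4 + 0.87 + 0.84 + 0.49 + 0.12 + 0 = 4.72
R0 > 1, so the population is growing.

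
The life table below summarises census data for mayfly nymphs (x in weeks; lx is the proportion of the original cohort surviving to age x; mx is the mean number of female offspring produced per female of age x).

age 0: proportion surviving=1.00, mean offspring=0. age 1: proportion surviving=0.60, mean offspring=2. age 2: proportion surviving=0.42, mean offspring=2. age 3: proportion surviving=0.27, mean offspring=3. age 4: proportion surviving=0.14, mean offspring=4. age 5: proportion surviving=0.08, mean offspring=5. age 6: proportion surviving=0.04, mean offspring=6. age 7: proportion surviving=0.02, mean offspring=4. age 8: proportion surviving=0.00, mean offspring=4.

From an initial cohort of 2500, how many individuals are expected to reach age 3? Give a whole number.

675

Expected survivors = N0 · l_3 = 2500 × 0.27 = 675 → 675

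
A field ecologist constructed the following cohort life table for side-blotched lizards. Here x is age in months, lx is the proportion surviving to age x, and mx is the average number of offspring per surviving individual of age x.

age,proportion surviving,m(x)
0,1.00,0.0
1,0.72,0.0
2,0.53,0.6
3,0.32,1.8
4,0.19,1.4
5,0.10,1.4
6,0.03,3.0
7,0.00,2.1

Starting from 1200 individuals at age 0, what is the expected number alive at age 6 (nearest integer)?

Expected survivors = N0 · l_6 = 1200 × 0.03 = 36 → 36

36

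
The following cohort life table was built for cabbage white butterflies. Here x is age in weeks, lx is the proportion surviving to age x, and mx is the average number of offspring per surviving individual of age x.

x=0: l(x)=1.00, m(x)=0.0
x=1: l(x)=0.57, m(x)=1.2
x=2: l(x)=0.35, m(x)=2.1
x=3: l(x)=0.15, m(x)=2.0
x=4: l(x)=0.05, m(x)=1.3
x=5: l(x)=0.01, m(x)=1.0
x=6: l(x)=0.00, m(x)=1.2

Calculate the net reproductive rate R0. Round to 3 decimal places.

lx·mx by age: 0, 0.684, 0.735, 0.3, 0.065, 0.01, 0
R0 = Σ lx·mx = 1.794 → 1.794

1.794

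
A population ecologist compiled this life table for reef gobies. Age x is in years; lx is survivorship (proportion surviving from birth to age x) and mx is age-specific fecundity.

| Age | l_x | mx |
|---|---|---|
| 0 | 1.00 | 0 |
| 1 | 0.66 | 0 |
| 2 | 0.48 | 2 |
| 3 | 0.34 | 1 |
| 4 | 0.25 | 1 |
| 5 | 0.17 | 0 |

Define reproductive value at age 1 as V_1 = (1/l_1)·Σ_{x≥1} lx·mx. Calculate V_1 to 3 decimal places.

lx·mx for x ≥ 1: 0, 0.96, 0.34, 0.25, 0 → sum = 1.55
V_1 = 1.55 / l_1 = 1.55 / 0.66 = 2.348485… → 2.348

2.348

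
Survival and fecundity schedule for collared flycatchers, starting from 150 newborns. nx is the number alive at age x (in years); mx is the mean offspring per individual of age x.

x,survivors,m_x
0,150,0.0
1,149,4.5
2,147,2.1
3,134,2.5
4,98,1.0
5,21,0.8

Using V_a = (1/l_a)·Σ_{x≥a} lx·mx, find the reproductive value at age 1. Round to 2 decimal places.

lx = nx/n0 = nx/150: 1, 0.99333…, 0.98, 0.89333…, 0.65333…, 0.14
lx·mx for x ≥ 1: 4.47…, 2.058, 2.233333…, 0.653333…, 0.112 → sum = 9.526667…
V_1 = 9.526667… / l_1 = 9.526667… / 0.993333… = 9.590604… → 9.59

9.59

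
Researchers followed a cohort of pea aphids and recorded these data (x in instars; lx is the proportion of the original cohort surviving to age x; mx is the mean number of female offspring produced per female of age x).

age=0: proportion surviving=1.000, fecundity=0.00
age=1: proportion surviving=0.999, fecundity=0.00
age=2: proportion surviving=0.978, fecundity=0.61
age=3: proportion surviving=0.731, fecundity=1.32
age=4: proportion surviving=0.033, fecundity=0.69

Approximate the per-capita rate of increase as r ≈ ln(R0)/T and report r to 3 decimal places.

R0 = Σ lx·mx = 0 + 0 + 0.59658 + 0.96492 + 0.02277 = 1.58427
Σ x·lx·mx = 4.179; T = 4.179/1.58427 = 2.63781…
r ≈ ln(R0)/T = ln(1.58427)/2.63781… = 0.17443… → 0.174

0.174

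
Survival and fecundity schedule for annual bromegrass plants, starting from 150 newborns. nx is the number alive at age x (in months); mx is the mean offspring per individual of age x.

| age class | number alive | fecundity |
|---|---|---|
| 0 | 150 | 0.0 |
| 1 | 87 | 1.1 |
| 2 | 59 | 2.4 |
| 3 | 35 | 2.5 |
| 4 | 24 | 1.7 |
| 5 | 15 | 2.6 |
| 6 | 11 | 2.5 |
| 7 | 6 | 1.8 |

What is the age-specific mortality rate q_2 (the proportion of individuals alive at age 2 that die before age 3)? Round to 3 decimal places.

0.407

lx = nx/n0 = nx/150: 1, 0.58, 0.39333…, 0.23333…, 0.16, 0.1, 0.07333…, 0.04
q_2 = (l_2 − l_3) / l_2 = (0.393333… − 0.233333…) / 0.393333…
     = 0.16… / 0.393333… = 0.40678… → 0.407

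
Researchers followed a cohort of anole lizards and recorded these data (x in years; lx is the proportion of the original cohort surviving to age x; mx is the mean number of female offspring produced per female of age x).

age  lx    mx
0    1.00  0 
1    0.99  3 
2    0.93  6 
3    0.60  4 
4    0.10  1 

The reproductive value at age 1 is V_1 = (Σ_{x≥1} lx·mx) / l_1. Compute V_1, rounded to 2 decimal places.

lx·mx for x ≥ 1: 2.97, 5.58, 2.4, 0.1 → sum = 11.05
V_1 = 11.05 / l_1 = 11.05 / 0.99 = 11.161616… → 11.16

11.16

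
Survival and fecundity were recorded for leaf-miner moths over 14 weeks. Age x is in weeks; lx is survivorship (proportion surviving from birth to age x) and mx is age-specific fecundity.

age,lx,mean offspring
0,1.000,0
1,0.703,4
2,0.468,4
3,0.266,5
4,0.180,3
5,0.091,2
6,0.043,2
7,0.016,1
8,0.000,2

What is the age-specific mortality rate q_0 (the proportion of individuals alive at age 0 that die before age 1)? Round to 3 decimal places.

0.297

q_0 = (l_0 − l_1) / l_0 = (1 − 0.703) / 1
     = 0.297 / 1 = 0.297 → 0.297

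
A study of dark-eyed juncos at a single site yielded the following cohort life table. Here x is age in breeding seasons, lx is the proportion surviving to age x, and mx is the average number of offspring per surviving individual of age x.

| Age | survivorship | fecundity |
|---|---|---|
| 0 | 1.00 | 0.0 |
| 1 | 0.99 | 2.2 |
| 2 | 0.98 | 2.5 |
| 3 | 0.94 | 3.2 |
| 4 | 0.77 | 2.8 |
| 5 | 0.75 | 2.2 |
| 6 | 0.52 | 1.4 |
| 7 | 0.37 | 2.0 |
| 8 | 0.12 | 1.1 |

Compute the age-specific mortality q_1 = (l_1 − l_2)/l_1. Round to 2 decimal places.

q_1 = (l_1 − l_2) / l_1 = (0.99 − 0.98) / 0.99
     = 0.01 / 0.99 = 0.010101… → 0.01

0.01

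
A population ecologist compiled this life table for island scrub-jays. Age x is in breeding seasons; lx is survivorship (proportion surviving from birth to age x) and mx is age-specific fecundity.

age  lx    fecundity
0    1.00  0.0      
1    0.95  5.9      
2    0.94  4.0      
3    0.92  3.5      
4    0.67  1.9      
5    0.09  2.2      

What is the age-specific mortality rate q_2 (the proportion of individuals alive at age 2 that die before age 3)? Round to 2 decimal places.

0.02

q_2 = (l_2 − l_3) / l_2 = (0.94 − 0.92) / 0.94
     = 0.02 / 0.94 = 0.021277… → 0.02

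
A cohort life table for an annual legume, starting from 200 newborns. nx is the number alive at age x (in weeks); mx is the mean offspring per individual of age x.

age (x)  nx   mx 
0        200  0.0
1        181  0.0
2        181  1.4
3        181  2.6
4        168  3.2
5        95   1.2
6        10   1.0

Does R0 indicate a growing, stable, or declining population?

growing

lx = nx/n0 = nx/200: 1, 0.905, 0.905, 0.905, 0.84, 0.475, 0.05
R0 = Σ lx·mx = 0 + 0 + 1.267 + 2.353 + 2.688 + 0.57 + 0.05 = 6.928
R0 > 1, so the population is growing.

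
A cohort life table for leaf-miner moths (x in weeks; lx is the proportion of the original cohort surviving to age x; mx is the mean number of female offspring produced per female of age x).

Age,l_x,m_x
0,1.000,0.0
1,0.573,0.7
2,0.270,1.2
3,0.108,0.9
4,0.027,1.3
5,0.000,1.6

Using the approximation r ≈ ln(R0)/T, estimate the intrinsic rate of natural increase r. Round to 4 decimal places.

-0.0891

R0 = Σ lx·mx = 0 + 0.4011 + 0.324 + 0.0972 + 0.0351 + 0 = 0.8574
Σ x·lx·mx = 1.4811; T = 1.4811/0.8574 = 1.72743…
r ≈ ln(R0)/T = ln(0.8574)/1.72743… = -0.089063… → -0.0891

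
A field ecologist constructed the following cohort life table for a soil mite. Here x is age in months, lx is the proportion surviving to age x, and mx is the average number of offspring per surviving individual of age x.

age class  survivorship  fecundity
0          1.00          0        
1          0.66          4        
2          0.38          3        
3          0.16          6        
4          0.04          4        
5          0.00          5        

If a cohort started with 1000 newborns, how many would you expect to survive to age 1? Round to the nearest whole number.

Expected survivors = N0 · l_1 = 1000 × 0.66 = 660 → 660

660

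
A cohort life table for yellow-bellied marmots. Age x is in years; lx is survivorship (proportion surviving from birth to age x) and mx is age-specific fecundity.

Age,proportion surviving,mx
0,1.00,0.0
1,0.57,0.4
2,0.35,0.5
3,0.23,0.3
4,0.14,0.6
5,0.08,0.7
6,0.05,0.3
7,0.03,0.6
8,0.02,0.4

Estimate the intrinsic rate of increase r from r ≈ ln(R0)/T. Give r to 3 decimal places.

-0.166

R0 = Σ lx·mx = 0 + 0.228 + 0.175 + 0.069 + 0.084 + 0.056 + 0.015 + 0.018 + 0.008 = 0.653
Σ x·lx·mx = 1.681; T = 1.681/0.653 = 2.57427…
r ≈ ln(R0)/T = ln(0.653)/2.57427… = -0.16555… → -0.166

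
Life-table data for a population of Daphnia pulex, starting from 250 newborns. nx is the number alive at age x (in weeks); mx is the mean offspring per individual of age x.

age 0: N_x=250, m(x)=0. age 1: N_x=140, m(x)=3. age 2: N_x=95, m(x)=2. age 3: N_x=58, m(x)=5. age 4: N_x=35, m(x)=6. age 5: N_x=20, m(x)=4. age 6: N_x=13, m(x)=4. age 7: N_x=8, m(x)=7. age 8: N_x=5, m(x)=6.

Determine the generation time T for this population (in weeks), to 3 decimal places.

lx = nx/n0 = nx/250: 1, 0.56, 0.38, 0.232, 0.14, 0.08, 0.052, 0.032, 0.02
lx·mx: 0, 1.68, 0.76, 1.16, 0.84, 0.32, 0.208, 0.224, 0.12 → R0 = 5.312
x·lx·mx: 0, 1.68, 1.52, 3.48, 3.36, 1.6, 1.248, 1.568, 0.96 → Σ = 15.416
T = 15.416 / 5.312 = 2.902108… → 2.902

2.902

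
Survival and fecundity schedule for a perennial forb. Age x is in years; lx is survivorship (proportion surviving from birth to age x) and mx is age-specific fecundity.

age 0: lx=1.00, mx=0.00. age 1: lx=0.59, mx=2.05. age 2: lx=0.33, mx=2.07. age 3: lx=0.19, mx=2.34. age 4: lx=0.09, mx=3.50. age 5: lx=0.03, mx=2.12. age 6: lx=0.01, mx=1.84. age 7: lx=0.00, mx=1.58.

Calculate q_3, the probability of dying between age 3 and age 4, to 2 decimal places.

q_3 = (l_3 − l_4) / l_3 = (0.19 − 0.09) / 0.19
     = 0.1 / 0.19 = 0.526316… → 0.53

0.53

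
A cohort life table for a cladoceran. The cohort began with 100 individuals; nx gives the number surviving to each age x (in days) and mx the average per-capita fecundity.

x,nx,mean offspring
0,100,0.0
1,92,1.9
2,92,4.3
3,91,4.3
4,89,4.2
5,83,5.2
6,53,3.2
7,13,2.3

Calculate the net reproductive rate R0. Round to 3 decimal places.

19.666

lx = nx/n0 = nx/100: 1, 0.92, 0.92, 0.91, 0.89, 0.83, 0.53, 0.13
lx·mx by age: 0, 1.748, 3.956, 3.913, 3.738, 4.316, 1.696, 0.299
R0 = Σ lx·mx = 19.666 → 19.666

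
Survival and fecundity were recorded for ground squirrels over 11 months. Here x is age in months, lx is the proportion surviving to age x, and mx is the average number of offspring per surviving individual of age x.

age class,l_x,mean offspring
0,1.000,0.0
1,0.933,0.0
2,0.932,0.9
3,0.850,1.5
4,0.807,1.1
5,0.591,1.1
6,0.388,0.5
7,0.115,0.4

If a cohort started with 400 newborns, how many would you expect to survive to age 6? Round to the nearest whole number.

155

Expected survivors = N0 · l_6 = 400 × 0.388 = 155.2 → 155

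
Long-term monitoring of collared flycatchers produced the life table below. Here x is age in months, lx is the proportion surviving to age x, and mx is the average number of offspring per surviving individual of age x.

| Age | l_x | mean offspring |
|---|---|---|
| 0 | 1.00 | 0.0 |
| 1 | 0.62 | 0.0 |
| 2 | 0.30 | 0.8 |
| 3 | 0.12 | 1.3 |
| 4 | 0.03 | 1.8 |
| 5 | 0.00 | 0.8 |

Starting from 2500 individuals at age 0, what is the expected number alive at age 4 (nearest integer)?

Expected survivors = N0 · l_4 = 2500 × 0.03 = 75 → 75

75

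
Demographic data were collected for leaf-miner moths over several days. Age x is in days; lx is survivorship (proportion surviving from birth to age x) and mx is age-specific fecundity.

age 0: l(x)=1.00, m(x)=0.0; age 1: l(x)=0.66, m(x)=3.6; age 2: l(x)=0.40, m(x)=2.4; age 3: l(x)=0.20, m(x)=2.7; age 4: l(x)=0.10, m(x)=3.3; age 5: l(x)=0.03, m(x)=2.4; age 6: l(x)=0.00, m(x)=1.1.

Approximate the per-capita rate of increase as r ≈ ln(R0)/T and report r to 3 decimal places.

R0 = Σ lx·mx = 0 + 2.376 + 0.96 + 0.54 + 0.33 + 0.072 + 0 = 4.278
Σ x·lx·mx = 7.596; T = 7.596/4.278 = 1.7756…
r ≈ ln(R0)/T = ln(4.278)/1.7756… = 0.81859… → 0.819

0.819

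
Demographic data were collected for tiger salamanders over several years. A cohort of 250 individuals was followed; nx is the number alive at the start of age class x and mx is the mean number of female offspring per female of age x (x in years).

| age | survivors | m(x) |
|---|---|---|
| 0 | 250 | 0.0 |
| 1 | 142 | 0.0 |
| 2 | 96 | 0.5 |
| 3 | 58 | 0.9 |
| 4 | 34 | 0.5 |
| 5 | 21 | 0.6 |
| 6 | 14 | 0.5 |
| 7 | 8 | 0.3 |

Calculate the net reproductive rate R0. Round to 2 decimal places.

lx = nx/n0 = nx/250: 1, 0.568, 0.384, 0.232, 0.136, 0.084, 0.056, 0.032
lx·mx by age: 0, 0, 0.192, 0.2088, 0.068, 0.0504, 0.028, 0.0096
R0 = Σ lx·mx = 0.5568 → 0.56

0.56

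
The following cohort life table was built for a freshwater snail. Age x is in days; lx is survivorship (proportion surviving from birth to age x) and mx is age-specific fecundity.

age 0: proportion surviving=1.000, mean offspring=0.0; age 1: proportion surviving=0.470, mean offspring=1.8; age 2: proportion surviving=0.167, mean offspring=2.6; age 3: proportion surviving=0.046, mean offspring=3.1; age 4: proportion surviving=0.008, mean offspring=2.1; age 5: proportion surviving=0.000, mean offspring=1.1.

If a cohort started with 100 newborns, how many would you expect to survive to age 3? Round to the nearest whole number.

5

Expected survivors = N0 · l_3 = 100 × 0.046 = 4.6 → 5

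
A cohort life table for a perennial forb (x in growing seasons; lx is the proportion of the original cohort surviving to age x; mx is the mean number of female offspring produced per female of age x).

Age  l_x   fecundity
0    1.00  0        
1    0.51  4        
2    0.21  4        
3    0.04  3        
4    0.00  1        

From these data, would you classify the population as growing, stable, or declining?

growing

R0 = Σ lx·mx = 0 + 2.04 + 0.84 + 0.12 + 0 = 3
R0 > 1, so the population is growing.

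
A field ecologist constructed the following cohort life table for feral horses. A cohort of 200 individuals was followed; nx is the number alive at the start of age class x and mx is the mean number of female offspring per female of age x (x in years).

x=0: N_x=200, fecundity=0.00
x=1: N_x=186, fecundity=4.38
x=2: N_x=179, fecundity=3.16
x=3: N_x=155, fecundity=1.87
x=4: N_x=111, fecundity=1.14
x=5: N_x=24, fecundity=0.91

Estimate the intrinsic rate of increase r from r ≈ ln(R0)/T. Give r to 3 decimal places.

1.170

lx = nx/n0 = nx/200: 1, 0.93, 0.895, 0.775, 0.555, 0.12
R0 = Σ lx·mx = 0 + 4.0734 + 2.8282 + 1.44925 + 0.6327 + 0.1092 = 9.09275
Σ x·lx·mx = 17.15435; T = 17.15435/9.09275 = 1.8866…
r ≈ ln(R0)/T = ln(9.09275)/1.8866… = 1.17008… → 1.170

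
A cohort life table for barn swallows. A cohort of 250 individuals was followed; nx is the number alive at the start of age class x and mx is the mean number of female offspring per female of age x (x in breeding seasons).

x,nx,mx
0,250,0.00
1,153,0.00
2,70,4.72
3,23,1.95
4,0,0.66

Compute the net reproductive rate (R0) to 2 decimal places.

lx = nx/n0 = nx/250: 1, 0.612, 0.28, 0.092, 0
lx·mx by age: 0, 0, 1.3216, 0.1794, 0
R0 = Σ lx·mx = 1.501 → 1.50

1.50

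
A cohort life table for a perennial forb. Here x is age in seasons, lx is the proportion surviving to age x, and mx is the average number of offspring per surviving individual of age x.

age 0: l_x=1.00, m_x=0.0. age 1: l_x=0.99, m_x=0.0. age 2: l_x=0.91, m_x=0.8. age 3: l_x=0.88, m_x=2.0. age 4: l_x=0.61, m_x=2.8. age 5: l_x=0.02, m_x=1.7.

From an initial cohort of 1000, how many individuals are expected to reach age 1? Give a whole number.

990

Expected survivors = N0 · l_1 = 1000 × 0.99 = 990 → 990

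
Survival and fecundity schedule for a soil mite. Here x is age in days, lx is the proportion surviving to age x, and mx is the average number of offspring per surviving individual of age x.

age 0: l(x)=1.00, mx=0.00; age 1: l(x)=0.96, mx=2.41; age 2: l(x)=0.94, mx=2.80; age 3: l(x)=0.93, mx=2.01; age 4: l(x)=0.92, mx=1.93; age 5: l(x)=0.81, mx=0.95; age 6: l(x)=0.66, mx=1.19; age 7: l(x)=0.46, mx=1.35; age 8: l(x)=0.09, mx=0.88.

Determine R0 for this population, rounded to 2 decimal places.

10.85

lx·mx by age: 0, 2.3136, 2.632, 1.8693, 1.7756, 0.7695, 0.7854, 0.621, 0.0792
R0 = Σ lx·mx = 10.8456 → 10.85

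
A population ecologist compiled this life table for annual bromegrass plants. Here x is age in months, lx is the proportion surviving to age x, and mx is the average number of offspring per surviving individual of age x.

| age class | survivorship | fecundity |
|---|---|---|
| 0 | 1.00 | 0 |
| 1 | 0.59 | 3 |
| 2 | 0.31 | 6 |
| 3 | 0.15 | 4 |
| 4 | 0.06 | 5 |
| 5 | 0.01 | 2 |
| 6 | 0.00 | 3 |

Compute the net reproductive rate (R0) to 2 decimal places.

lx·mx by age: 0, 1.77, 1.86, 0.6, 0.3, 0.02, 0
R0 = Σ lx·mx = 4.55 → 4.55

4.55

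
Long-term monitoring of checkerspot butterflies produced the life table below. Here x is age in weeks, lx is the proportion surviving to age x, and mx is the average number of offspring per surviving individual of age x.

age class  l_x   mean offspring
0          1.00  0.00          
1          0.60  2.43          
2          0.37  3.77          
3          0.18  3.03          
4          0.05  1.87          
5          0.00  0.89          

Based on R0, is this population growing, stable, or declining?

R0 = Σ lx·mx = 0 + 1.458 + 1.3949 + 0.5454 + 0.0935 + 0 = 3.4918
R0 > 1, so the population is growing.

growing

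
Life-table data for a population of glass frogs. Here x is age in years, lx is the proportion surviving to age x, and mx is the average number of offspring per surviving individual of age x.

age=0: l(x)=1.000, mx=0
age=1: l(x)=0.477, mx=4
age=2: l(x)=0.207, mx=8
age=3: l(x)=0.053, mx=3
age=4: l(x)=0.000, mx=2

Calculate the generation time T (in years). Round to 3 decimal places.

1.530

lx·mx: 0, 1.908, 1.656, 0.159, 0 → R0 = 3.723
x·lx·mx: 0, 1.908, 3.312, 0.477, 0 → Σ = 5.697
T = 5.697 / 3.723 = 1.530218… → 1.530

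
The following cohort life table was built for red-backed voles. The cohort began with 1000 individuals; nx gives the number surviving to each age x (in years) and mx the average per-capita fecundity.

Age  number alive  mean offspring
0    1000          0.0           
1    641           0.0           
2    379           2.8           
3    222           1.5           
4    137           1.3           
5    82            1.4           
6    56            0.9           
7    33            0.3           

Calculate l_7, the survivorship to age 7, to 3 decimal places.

0.033

l_7 = n_7/n_0 = 33/1000 = 0.033 → 0.033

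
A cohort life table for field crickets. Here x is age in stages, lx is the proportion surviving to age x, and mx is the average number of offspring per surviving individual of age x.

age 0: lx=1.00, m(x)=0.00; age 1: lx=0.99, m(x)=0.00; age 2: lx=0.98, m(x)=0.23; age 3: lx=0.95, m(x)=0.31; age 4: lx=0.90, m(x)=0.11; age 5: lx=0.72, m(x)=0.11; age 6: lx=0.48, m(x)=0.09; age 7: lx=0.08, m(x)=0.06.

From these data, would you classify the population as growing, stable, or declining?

R0 = Σ lx·mx = 0 + 0 + 0.2254 + 0.2945 + 0.099 + 0.0792 + 0.0432 + 0.0048 = 0.7461
R0 < 1, so the population is declining.

declining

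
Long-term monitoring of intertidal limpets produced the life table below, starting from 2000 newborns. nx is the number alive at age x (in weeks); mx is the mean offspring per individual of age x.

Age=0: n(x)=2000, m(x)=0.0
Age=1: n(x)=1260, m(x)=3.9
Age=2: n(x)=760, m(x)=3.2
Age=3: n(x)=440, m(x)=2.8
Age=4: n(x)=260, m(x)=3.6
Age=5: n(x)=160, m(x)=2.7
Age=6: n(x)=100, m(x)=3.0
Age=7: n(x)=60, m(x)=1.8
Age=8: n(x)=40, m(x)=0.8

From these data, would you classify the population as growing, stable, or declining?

growing

lx = nx/n0 = nx/2000: 1, 0.63, 0.38, 0.22, 0.13, 0.08, 0.05, 0.03, 0.02
R0 = Σ lx·mx = 0 + 2.457 + 1.216 + 0.616 + 0.468 + 0.216 + 0.15 + 0.054 + 0.016 = 5.193
R0 > 1, so the population is growing.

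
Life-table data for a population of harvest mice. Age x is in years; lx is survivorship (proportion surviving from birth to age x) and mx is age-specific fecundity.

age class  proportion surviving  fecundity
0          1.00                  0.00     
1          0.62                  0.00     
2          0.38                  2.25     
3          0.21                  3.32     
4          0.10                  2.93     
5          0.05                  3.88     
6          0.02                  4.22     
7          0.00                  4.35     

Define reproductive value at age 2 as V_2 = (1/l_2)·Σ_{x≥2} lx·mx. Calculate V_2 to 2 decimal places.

lx·mx for x ≥ 2: 0.855, 0.6972, 0.293, 0.194, 0.0844, 0 → sum = 2.1236
V_2 = 2.1236 / l_2 = 2.1236 / 0.38 = 5.588421… → 5.59

5.59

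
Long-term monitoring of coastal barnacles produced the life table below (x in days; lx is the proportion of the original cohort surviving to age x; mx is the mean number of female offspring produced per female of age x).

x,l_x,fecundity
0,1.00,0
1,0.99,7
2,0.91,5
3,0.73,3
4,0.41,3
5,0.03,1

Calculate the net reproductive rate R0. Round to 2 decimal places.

14.93

lx·mx by age: 0, 6.93, 4.55, 2.19, 1.23, 0.03
R0 = Σ lx·mx = 14.93 → 14.93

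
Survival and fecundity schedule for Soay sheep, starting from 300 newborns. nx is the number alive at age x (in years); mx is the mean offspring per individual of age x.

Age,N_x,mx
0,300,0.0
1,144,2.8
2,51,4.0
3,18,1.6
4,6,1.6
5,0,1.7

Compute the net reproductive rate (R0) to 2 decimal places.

lx = nx/n0 = nx/300: 1, 0.48, 0.17, 0.06, 0.02, 0
lx·mx by age: 0, 1.344, 0.68, 0.096, 0.032, 0
R0 = Σ lx·mx = 2.152 → 2.15

2.15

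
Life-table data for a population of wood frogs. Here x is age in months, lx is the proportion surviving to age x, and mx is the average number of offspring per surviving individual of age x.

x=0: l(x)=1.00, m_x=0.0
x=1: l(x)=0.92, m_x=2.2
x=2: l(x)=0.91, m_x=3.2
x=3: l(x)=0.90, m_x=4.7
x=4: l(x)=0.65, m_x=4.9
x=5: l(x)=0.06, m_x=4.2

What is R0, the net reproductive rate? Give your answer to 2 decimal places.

lx·mx by age: 0, 2.024, 2.912, 4.23, 3.185, 0.252
R0 = Σ lx·mx = 12.603 → 12.60

12.60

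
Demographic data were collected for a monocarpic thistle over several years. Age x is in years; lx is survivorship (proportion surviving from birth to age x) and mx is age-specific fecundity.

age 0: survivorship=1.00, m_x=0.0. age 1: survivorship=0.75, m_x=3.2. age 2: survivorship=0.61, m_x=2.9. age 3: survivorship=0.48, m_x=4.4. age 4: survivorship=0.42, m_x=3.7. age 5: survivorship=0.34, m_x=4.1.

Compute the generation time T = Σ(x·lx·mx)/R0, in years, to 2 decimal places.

2.76

lx·mx: 0, 2.4, 1.769, 2.112, 1.554, 1.394 → R0 = 9.229
x·lx·mx: 0, 2.4, 3.538, 6.336, 6.216, 6.97 → Σ = 25.46
T = 25.46 / 9.229 = 2.758695… → 2.76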